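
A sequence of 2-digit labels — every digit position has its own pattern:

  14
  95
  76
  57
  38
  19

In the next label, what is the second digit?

0

Second digit goes 4, 5, 6, 7, 8, 9 → 0 (+1 each step, mod 10).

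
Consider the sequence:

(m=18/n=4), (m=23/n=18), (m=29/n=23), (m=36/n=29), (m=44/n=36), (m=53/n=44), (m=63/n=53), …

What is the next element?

(m=74/n=63)

M: differences are 5, 6, 7, … (increasing by 1 each time), so 18, 23, 29, 36, 44, 53, 63 → 74.
N: always the previous value of the m; 4, 18, 23, 29, 36, 44, 53 → 63.
So the next element is (m=74/n=63).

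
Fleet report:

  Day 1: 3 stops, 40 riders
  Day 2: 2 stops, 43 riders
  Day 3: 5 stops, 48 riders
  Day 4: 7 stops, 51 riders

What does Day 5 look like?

12 stops, 56 riders

Stops: each term is the sum of the two before it; 3, 2, 5, 7 → 12.
Riders: 40, 43, 48, 51 → 56 (alternating steps +3, +5, +3, +5, …).
Combining the parts gives 12 stops, 56 riders.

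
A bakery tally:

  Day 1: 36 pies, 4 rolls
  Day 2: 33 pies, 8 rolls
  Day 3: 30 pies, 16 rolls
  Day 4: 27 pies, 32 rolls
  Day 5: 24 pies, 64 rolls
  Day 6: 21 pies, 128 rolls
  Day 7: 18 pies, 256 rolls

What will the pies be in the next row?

15

Pies goes 36, 33, 30, 27, 24, 21, 18 → 15 (−3 each step).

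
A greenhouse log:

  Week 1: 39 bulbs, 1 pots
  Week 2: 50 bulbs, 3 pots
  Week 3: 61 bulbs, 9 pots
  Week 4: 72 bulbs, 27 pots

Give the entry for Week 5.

Bulbs — +11 each step: 39, 50, 61, 72 → 83.
Pots goes 1, 3, 9, 27 → 81 (×3 each step).
So the next record is 83 bulbs, 81 pots.

83 bulbs, 81 pots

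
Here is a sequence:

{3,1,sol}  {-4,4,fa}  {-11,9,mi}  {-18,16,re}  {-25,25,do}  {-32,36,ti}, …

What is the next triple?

{-39,49,la}

First slot: −7 each step; 3, -4, -11, -18, -25, -32 → -39.
Second slot: perfect squares: 1², 2², 3², …, so 1, 4, 9, 16, 25, 36 → 49.
Note goes sol, fa, mi, re, do, ti → la (runs backward through the solfège scale do→ti).
So the next triple is {-39,49,la}.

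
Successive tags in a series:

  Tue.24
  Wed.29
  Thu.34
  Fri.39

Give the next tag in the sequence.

For the day, runs through the weekdays Mon→Sun: Tue, Wed, Thu, Fri → Sat.
Second component goes 24, 29, 34, 39 → 44 (+5 each step).
Combining the parts gives Sat.44.

Sat.44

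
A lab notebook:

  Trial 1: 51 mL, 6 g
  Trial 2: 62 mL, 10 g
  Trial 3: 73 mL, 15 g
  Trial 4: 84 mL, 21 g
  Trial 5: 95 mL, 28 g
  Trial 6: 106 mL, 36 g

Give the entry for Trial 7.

ML — +11 each step: 51, 62, 73, 84, 95, 106 → 117.
G: differences are 4, 5, 6, … (increasing by 1 each time), so 6, 10, 15, 21, 28, 36 → 45.
So the next line is 117 mL, 45 g.

117 mL, 45 g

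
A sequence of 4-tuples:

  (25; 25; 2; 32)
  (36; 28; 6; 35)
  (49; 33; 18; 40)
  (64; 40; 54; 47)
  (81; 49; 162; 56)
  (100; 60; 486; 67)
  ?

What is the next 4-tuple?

For the first entry, perfect squares: 5², 6², 7², …: 25, 36, 49, 64, 81, 100 → 121.
Second entry: differences are 3, 5, 7, … (increasing by 2 each time), so 25, 28, 33, 40, 49, 60 → 73.
Third entry goes 2, 6, 18, 54, 162, 486 → 1458 (×3 each step).
Fourth entry — always 7 more than the second entry: 32, 35, 40, 47, 56, 67 → 80.
So the next 4-tuple is (121; 73; 1458; 80).

(121; 73; 1458; 80)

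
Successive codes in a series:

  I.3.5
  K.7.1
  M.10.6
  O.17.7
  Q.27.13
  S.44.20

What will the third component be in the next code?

Letter: letters move forward 2 places in the alphabet, so I, K, M, O, Q, S → U.
Second component — each term is the sum of the two before it: 3, 7, 10, 17, 27, 44 → 71.
Third component: each term is the sum of the two before it; 5, 1, 6, 7, 13, 20 → 33.

33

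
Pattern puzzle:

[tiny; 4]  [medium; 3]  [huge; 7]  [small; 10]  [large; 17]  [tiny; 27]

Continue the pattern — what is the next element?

[medium; 44]

Size goes tiny, medium, huge, small, large, tiny → medium (repeats tiny → medium → huge → small → large).
Second slot: each term is the sum of the two before it; 4, 3, 7, 10, 17, 27 → 44.
So the next element is [medium; 44].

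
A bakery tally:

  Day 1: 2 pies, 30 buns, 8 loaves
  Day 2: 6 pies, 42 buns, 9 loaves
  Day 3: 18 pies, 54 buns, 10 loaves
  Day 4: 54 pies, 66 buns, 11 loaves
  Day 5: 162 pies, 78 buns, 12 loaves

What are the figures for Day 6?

486 pies, 90 buns, 13 loaves

Pies goes 2, 6, 18, 54, 162 → 486 (×3 each step).
For the buns, +12 each step: 30, 42, 54, 66, 78 → 90.
Loaves — +1 each step: 8, 9, 10, 11, 12 → 13.
Putting it together: 486 pies, 90 buns, 13 loaves.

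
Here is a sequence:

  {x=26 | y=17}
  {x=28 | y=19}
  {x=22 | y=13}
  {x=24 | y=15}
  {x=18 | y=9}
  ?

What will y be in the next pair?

11

For the x, alternating steps +2, −6, +2, −6, …: 26, 28, 22, 24, 18 → 20.
Y: 17, 19, 13, 15, 9 → 11 (always 9 less than the x).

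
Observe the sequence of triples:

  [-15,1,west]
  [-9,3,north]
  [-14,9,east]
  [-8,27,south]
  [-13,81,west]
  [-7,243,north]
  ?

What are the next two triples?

[-12,729,east], [-6,2187,south]

First value: -15, -9, -14, -8, -13, -7 → -12 → -6 (alternating steps +6, −5, +6, −5, …).
Second value goes 1, 3, 9, 27, 81, 243 → 729 → 2187 (×3 each step).
Direction — repeats west → north → east → south: west, north, east, south, west, north → east → south.
So the next two triples are [-12,729,east] and [-6,2187,south].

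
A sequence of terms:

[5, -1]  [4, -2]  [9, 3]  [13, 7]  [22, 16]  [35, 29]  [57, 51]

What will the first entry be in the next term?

92

First entry: 5, 4, 9, 13, 22, 35, 57 → 92 (each term is the sum of the two before it).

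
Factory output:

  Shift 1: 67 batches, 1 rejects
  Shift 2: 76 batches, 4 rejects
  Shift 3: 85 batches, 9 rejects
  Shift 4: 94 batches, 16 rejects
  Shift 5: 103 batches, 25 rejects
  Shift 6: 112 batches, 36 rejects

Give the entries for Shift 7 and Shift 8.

Batches: +9 each step, so 67, 76, 85, 94, 103, 112 → 121 → 130.
Rejects: 1, 4, 9, 16, 25, 36 → 49 → 64 (perfect squares: 1², 2², 3², …).
Putting the parts together: 121 batches, 49 rejects and then 130 batches, 64 rejects.

121 batches, 49 rejects; 130 batches, 64 rejects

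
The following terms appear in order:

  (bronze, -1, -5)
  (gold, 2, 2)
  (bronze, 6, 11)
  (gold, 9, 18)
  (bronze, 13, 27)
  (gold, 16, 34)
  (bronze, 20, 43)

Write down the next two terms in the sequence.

Rank: alternates bronze ↔ gold; bronze, gold, bronze, gold, bronze, gold, bronze → gold → bronze.
Second part goes -1, 2, 6, 9, 13, 16, 20 → 23 → 27 (alternating steps +3, +4, +3, +4, …).
Third part: -5, 2, 11, 18, 27, 34, 43 → 50 → 59 (alternating steps +7, +9, +7, +9, …).
So the next two terms are (gold, 23, 50) and (bronze, 27, 59).

(gold, 23, 50), (bronze, 27, 59)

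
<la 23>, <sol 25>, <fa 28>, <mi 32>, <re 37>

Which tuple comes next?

<do 43>

Note: runs backward through the solfège scale do→ti; la, sol, fa, mi, re → do.
Second slot: differences are 2, 3, 4, … (increasing by 1 each time); 23, 25, 28, 32, 37 → 43.
So the next tuple is <do 43>.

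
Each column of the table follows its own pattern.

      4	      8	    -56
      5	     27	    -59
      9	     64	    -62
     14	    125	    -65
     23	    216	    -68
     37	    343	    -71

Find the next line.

60  512  -74

For the first component, each term is the sum of the two before it: 4, 5, 9, 14, 23, 37 → 60.
Second component — perfect cubes: 2³, 3³, 4³, …: 8, 27, 64, 125, 216, 343 → 512.
For the third component, −3 each step: -56, -59, -62, -65, -68, -71 → -74.
Putting it together: 60  512  -74.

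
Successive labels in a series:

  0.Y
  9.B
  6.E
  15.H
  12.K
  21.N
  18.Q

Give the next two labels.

27.T, 24.W

First component: alternating steps +9, −3, +9, −3, …; 0, 9, 6, 15, 12, 21, 18 → 27 → 24.
Letter: letters move forward 3 places in the alphabet, wrapping Z→A; Y, B, E, H, K, N, Q → T → W.
Putting the parts together: 27.T and then 24.W.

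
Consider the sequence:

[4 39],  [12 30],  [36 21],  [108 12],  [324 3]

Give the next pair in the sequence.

First value goes 4, 12, 36, 108, 324 → 972 (×3 each step).
Second value — −9 each step: 39, 30, 21, 12, 3 → -6.
Putting it together: [972 -6].

[972 -6]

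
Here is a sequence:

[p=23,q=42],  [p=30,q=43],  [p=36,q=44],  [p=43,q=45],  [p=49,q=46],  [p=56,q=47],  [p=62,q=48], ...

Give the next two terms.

P: 23, 30, 36, 43, 49, 56, 62 → 69 → 75 (alternating steps +7, +6, +7, +6, …).
For the q, +1 each step: 42, 43, 44, 45, 46, 47, 48 → 49 → 50.
So the next two terms are [p=69,q=49] and [p=75,q=50].

[p=69,q=49], [p=75,q=50]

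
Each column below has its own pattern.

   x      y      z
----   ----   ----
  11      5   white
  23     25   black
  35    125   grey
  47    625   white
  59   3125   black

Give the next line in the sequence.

Column x: +12 each step, so 11, 23, 35, 47, 59 → 71.
Column y: ×5 each step; 5, 25, 125, 625, 3125 → 15625.
Column z — repeats white → black → grey: white, black, grey, white, black → grey.
So the next line is 71  15625  grey.

71  15625  grey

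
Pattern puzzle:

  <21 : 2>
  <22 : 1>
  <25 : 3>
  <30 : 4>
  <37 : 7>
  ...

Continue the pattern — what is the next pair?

<46 : 11>

First slot: 21, 22, 25, 30, 37 → 46 (differences are 1, 3, 5, … (increasing by 2 each time)).
For the second slot, each term is the sum of the two before it: 2, 1, 3, 4, 7 → 11.
So the next pair is <46 : 11>.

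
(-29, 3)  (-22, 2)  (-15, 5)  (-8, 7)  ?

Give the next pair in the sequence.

For the first slot, +7 each step: -29, -22, -15, -8 → -1.
Second slot: 3, 2, 5, 7 → 12 (each term is the sum of the two before it).
Combining the parts gives (-1, 12).

(-1, 12)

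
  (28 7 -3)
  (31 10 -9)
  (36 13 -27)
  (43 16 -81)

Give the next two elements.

(52 19 -243), (63 22 -729)

First part: differences are 3, 5, 7, … (increasing by 2 each time), so 28, 31, 36, 43 → 52 → 63.
Second part: +3 each step, so 7, 10, 13, 16 → 19 → 22.
For the third part, ×3 each step: -3, -9, -27, -81 → -243 → -729.
So the next two elements are (52 19 -243) and (63 22 -729).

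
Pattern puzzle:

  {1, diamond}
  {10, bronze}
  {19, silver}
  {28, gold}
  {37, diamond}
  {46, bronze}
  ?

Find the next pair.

First value: +9 each step; 1, 10, 19, 28, 37, 46 → 55.
Rank goes diamond, bronze, silver, gold, diamond, bronze → silver (repeats diamond → bronze → silver → gold).
So the next pair is {55, silver}.

{55, silver}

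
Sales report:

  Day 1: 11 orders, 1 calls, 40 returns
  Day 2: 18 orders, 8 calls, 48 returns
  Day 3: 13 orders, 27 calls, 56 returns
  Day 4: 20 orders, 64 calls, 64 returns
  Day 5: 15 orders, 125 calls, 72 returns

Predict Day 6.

22 orders, 216 calls, 80 returns

Orders: alternating steps +7, −5, +7, −5, …; 11, 18, 13, 20, 15 → 22.
Calls: perfect cubes: 1³, 2³, 3³, …; 1, 8, 27, 64, 125 → 216.
For the returns, +8 each step: 40, 48, 56, 64, 72 → 80.
So the next row is 22 orders, 216 calls, 80 returns.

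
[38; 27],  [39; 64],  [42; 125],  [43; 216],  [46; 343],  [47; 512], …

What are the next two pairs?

First entry: alternating steps +1, +3, +1, +3, …, so 38, 39, 42, 43, 46, 47 → 50 → 51.
Second entry goes 27, 64, 125, 216, 343, 512 → 729 → 1000 (perfect cubes: 3³, 4³, 5³, …).
So the next two pairs are [50; 729] and [51; 1000].

[50; 729], [51; 1000]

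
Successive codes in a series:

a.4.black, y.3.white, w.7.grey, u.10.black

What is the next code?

s.17.white

Letter: a, y, w, u → s (letters move back 2 places in the alphabet, wrapping A→Z).
Second component: each term is the sum of the two before it; 4, 3, 7, 10 → 17.
Shade — repeats black → white → grey: black, white, grey, black → white.
Combining the parts gives s.17.white.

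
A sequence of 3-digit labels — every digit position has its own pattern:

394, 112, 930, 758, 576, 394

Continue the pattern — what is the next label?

112

First digit: −2 each step, mod 10; 3, 1, 9, 7, 5, 3 → 1.
Second digit — +2 each step, mod 10: 9, 1, 3, 5, 7, 9 → 1.
Third digit: 4, 2, 0, 8, 6, 4 → 2 (−2 each step, mod 10).
Putting it together: 112.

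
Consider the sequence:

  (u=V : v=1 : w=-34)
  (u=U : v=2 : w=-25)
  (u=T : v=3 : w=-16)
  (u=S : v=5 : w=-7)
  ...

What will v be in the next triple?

V: each term is the sum of the two before it; 1, 2, 3, 5 → 8.

8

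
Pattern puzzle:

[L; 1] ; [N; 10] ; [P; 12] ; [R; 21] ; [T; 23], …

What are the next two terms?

[V; 32], [X; 34]

For the letter, letters move forward 2 places in the alphabet: L, N, P, R, T → V → X.
For the second entry, alternating steps +9, +2, +9, +2, …: 1, 10, 12, 21, 23 → 32 → 34.
So the next two terms are [V; 32] and [X; 34].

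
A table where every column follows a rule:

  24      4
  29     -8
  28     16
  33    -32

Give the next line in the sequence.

32  64

First component goes 24, 29, 28, 33 → 32 (alternating steps +5, −1, +5, −1, …).
Second component: 4, -8, 16, -32 → 64 (×(-2) each step).
So the next line is 32  64.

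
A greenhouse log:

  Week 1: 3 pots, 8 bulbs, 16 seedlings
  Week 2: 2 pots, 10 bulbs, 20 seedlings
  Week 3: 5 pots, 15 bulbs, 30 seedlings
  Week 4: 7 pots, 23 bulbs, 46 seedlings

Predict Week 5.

12 pots, 34 bulbs, 68 seedlings

Pots goes 3, 2, 5, 7 → 12 (each term is the sum of the two before it).
Bulbs: 8, 10, 15, 23 → 34 (differences are 2, 5, 8, … (increasing by 3 each time)).
Seedlings: 16, 20, 30, 46 → 68 (always 2 × the bulbs).
Putting it together: 12 pots, 34 bulbs, 68 seedlings.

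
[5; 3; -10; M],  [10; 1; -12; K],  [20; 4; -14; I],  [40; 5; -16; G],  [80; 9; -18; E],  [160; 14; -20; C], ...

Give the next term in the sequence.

[320; 23; -22; A]

First value: ×2 each step; 5, 10, 20, 40, 80, 160 → 320.
Second value goes 3, 1, 4, 5, 9, 14 → 23 (each term is the sum of the two before it).
Third value: -10, -12, -14, -16, -18, -20 → -22 (−2 each step).
For the letter, letters move back 2 places in the alphabet: M, K, I, G, E, C → A.
Combining the parts gives [320; 23; -22; A].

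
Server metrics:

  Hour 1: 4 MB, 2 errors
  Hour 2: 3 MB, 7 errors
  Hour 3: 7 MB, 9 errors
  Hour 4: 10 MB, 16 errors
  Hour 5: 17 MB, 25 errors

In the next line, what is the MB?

MB — each term is the sum of the two before it: 4, 3, 7, 10, 17 → 27.

27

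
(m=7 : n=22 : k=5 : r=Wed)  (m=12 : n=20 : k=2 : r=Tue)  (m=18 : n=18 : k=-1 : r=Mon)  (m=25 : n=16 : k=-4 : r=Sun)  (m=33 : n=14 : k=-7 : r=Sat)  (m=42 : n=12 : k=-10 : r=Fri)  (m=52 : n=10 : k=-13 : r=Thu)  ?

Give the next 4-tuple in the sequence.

M goes 7, 12, 18, 25, 33, 42, 52 → 63 (differences are 5, 6, 7, … (increasing by 1 each time)).
N: 22, 20, 18, 16, 14, 12, 10 → 8 (−2 each step).
K goes 5, 2, -1, -4, -7, -10, -13 → -16 (−3 each step).
R — runs backward through the weekdays Mon→Sun: Wed, Tue, Mon, Sun, Sat, Fri, Thu → Wed.
Combining the parts gives (m=63 : n=8 : k=-16 : r=Wed).

(m=63 : n=8 : k=-16 : r=Wed)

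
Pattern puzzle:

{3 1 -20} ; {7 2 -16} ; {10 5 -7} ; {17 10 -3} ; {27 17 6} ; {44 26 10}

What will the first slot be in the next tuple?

71

First slot: 3, 7, 10, 17, 27, 44 → 71 (each term is the sum of the two before it).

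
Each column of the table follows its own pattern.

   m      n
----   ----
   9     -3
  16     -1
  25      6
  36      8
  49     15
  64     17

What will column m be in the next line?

Column m goes 9, 16, 25, 36, 49, 64 → 81 (perfect squares: 3², 4², 5², …).

81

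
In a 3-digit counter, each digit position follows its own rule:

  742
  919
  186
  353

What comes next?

520

For the first digit, +2 each step, mod 10: 7, 9, 1, 3 → 5.
Second digit: −3 each step, mod 10; 4, 1, 8, 5 → 2.
Third digit goes 2, 9, 6, 3 → 0 (−3 each step, mod 10).
Putting it together: 520.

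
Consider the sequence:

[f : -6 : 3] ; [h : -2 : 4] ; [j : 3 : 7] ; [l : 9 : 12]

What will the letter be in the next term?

n

Letter: letters move forward 2 places in the alphabet, so f, h, j, l → n.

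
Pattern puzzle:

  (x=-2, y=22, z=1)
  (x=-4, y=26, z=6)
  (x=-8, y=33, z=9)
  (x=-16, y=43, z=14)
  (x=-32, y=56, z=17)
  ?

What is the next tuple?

(x=-64, y=72, z=22)

X: ×2 each step; -2, -4, -8, -16, -32 → -64.
Y — differences are 4, 7, 10, … (increasing by 3 each time): 22, 26, 33, 43, 56 → 72.
For the z, alternating steps +5, +3, +5, +3, …: 1, 6, 9, 14, 17 → 22.
Combining the parts gives (x=-64, y=72, z=22).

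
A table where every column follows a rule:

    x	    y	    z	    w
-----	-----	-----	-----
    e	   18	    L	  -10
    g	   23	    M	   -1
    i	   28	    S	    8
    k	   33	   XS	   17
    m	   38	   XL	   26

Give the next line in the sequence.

Column x: letters move forward 2 places in the alphabet; e, g, i, k, m → o.
Column y: +5 each step; 18, 23, 28, 33, 38 → 43.
Column z: runs backward through clothing sizes XS→XL; L, M, S, XS, XL → L.
For the column w, +9 each step: -10, -1, 8, 17, 26 → 35.
So the next line is o  43  L  35.

o  43  L  35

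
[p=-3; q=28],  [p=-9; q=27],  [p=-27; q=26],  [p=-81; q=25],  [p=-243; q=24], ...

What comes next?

[p=-729; q=23]

For the p, ×3 each step: -3, -9, -27, -81, -243 → -729.
Q: −1 each step; 28, 27, 26, 25, 24 → 23.
So the next tuple is [p=-729; q=23].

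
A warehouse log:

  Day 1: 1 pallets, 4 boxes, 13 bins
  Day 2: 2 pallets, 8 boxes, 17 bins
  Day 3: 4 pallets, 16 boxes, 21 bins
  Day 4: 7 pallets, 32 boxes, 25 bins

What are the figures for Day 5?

11 pallets, 64 boxes, 29 bins

For the pallets, differences are 1, 2, 3, … (increasing by 1 each time): 1, 2, 4, 7 → 11.
Boxes goes 4, 8, 16, 32 → 64 (×2 each step).
Bins — +4 each step: 13, 17, 21, 25 → 29.
So the next record is 11 pallets, 64 boxes, 29 bins.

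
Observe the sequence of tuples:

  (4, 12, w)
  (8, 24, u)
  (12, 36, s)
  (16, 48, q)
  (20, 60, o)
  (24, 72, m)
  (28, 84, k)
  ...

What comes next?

(32, 96, i)

First part: +4 each step; 4, 8, 12, 16, 20, 24, 28 → 32.
Second part — always 3 × the first part: 12, 24, 36, 48, 60, 72, 84 → 96.
Letter: letters move back 2 places in the alphabet; w, u, s, q, o, m, k → i.
Combining the parts gives (32, 96, i).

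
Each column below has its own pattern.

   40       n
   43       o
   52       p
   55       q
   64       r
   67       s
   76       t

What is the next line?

First component: alternating steps +3, +9, +3, +9, …, so 40, 43, 52, 55, 64, 67, 76 → 79.
Letter: letters move forward 1 place in the alphabet, so n, o, p, q, r, s, t → u.
So the next line is 79  u.

79  u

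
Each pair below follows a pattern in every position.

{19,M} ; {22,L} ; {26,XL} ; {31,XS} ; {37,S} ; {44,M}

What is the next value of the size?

Size — repeats M → L → XL → XS → S: M, L, XL, XS, S, M → L.

L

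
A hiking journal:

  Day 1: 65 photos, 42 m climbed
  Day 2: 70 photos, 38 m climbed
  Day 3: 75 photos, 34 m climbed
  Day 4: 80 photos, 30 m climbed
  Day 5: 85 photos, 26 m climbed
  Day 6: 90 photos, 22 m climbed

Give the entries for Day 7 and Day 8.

Photos: +5 each step; 65, 70, 75, 80, 85, 90 → 95 → 100.
M climbed — −4 each step: 42, 38, 34, 30, 26, 22 → 18 → 14.
Putting the parts together: 95 photos, 18 m climbed and then 100 photos, 14 m climbed.

95 photos, 18 m climbed; 100 photos, 14 m climbed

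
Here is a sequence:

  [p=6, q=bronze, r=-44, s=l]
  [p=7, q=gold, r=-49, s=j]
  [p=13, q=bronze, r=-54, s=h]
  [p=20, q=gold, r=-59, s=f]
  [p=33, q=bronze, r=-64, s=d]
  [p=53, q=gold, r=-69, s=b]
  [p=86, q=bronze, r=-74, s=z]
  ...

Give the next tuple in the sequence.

[p=139, q=gold, r=-79, s=x]

P goes 6, 7, 13, 20, 33, 53, 86 → 139 (each term is the sum of the two before it).
Q: alternates bronze ↔ gold, so bronze, gold, bronze, gold, bronze, gold, bronze → gold.
R: -44, -49, -54, -59, -64, -69, -74 → -79 (−5 each step).
S: letters move back 2 places in the alphabet, wrapping A→Z; l, j, h, f, d, b, z → x.
Putting it together: [p=139, q=gold, r=-79, s=x].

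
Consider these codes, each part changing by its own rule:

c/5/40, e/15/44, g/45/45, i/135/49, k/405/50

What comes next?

m/1215/54

Letter — letters move forward 2 places in the alphabet: c, e, g, i, k → m.
Second component: ×3 each step; 5, 15, 45, 135, 405 → 1215.
Third component: alternating steps +4, +1, +4, +1, …; 40, 44, 45, 49, 50 → 54.
Combining the parts gives m/1215/54.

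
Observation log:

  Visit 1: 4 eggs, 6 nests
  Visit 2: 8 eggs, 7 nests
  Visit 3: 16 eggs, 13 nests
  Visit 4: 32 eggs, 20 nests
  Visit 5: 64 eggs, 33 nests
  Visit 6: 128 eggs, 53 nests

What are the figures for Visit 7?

Eggs: ×2 each step; 4, 8, 16, 32, 64, 128 → 256.
Nests: each term is the sum of the two before it; 6, 7, 13, 20, 33, 53 → 86.
Putting it together: 256 eggs, 86 nests.

256 eggs, 86 nests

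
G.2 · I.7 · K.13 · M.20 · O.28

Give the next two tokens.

Q.37 then S.47

Letter — letters move forward 2 places in the alphabet: G, I, K, M, O → Q → S.
For the second component, differences are 5, 6, 7, … (increasing by 1 each time): 2, 7, 13, 20, 28 → 37 → 47.
So the next two tokens are Q.37 and S.47.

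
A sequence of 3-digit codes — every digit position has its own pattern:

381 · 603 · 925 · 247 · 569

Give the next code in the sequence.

881

For the first digit, +3 each step, mod 10: 3, 6, 9, 2, 5 → 8.
Second digit — +2 each step, mod 10: 8, 0, 2, 4, 6 → 8.
Third digit: +2 each step, mod 10; 1, 3, 5, 7, 9 → 1.
Combining the parts gives 881.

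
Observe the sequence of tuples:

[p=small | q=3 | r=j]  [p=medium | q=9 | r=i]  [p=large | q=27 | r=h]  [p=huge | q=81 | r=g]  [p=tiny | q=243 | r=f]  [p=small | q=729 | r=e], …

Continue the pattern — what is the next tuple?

[p=medium | q=2187 | r=d]

P: repeats small → medium → large → huge → tiny; small, medium, large, huge, tiny, small → medium.
Q: ×3 each step, so 3, 9, 27, 81, 243, 729 → 2187.
R: letters move back 1 place in the alphabet, so j, i, h, g, f, e → d.
Combining the parts gives [p=medium | q=2187 | r=d].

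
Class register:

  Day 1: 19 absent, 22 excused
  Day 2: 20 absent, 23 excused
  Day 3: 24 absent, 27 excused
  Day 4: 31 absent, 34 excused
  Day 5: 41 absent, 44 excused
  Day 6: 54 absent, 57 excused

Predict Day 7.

Absent: differences are 1, 4, 7, … (increasing by 3 each time), so 19, 20, 24, 31, 41, 54 → 70.
Excused: always 3 more than the absent; 22, 23, 27, 34, 44, 57 → 73.
Putting it together: 70 absent, 73 excused.

70 absent, 73 excused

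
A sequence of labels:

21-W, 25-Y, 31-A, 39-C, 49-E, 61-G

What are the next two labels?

First component — differences are 4, 6, 8, … (increasing by 2 each time): 21, 25, 31, 39, 49, 61 → 75 → 91.
Letter: letters move forward 2 places in the alphabet, wrapping Z→A; W, Y, A, C, E, G → I → K.
Putting the parts together: 75-I and then 91-K.

75-I, 91-K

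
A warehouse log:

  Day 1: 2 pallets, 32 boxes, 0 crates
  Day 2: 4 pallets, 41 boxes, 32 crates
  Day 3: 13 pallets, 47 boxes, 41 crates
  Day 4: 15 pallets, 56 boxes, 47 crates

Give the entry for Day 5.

24 pallets, 62 boxes, 56 crates

Pallets: 2, 4, 13, 15 → 24 (alternating steps +2, +9, +2, +9, …).
Boxes: 32, 41, 47, 56 → 62 (alternating steps +9, +6, +9, +6, …).
Crates goes 0, 32, 41, 47 → 56 (always the previous value of the boxes).
So the next record is 24 pallets, 62 boxes, 56 crates.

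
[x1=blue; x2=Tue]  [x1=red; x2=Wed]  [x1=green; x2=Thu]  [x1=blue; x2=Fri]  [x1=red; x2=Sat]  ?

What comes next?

[x1=green; x2=Sun]

For the x1, repeats blue → red → green: blue, red, green, blue, red → green.
X2 — runs through the weekdays Mon→Sun: Tue, Wed, Thu, Fri, Sat → Sun.
So the next term is [x1=green; x2=Sun].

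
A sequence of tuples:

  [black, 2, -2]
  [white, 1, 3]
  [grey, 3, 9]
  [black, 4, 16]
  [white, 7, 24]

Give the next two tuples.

For the shade, repeats black → white → grey: black, white, grey, black, white → grey → black.
Second slot: each term is the sum of the two before it; 2, 1, 3, 4, 7 → 11 → 18.
Third slot: -2, 3, 9, 16, 24 → 33 → 43 (differences are 5, 6, 7, … (increasing by 1 each time)).
So the next two tuples are [grey, 11, 33] and [black, 18, 43].

[grey, 11, 33], [black, 18, 43]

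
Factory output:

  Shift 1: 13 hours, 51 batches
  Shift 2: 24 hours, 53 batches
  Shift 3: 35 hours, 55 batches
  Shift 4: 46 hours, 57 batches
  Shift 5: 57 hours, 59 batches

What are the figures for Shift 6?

Hours goes 13, 24, 35, 46, 57 → 68 (+11 each step).
Batches: +2 each step, so 51, 53, 55, 57, 59 → 61.
Combining the parts gives 68 hours, 61 batches.

68 hours, 61 batches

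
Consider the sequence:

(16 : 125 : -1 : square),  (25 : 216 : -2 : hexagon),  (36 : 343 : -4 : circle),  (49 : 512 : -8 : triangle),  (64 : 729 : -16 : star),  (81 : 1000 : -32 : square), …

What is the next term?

First part — perfect squares: 4², 5², 6², …: 16, 25, 36, 49, 64, 81 → 100.
For the second part, perfect cubes: 5³, 6³, 7³, …: 125, 216, 343, 512, 729, 1000 → 1331.
Third part goes -1, -2, -4, -8, -16, -32 → -64 (×2 each step).
Shape: square, hexagon, circle, triangle, star, square → hexagon (repeats square → hexagon → circle → triangle → star).
Combining the parts gives (100 : 1331 : -64 : hexagon).

(100 : 1331 : -64 : hexagon)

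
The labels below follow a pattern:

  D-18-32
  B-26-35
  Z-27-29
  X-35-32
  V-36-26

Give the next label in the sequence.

Letter: letters move back 2 places in the alphabet, wrapping A→Z, so D, B, Z, X, V → T.
Second component: alternating steps +8, +1, +8, +1, …, so 18, 26, 27, 35, 36 → 44.
Third component goes 32, 35, 29, 32, 26 → 29 (alternating steps +3, −6, +3, −6, …).
Combining the parts gives T-44-29.

T-44-29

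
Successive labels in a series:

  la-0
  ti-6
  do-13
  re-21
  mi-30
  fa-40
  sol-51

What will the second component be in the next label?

63

Note: runs through the solfège scale do→ti, so la, ti, do, re, mi, fa, sol → la.
For the second component, differences are 6, 7, 8, … (increasing by 1 each time): 0, 6, 13, 21, 30, 40, 51 → 63.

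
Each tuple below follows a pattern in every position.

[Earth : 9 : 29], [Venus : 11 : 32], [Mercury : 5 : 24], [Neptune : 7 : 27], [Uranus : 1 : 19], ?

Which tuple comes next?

[Saturn : 3 : 22]

Planet: Earth, Venus, Mercury, Neptune, Uranus → Saturn (runs backward through the planets Mercury→Neptune).
Second slot: alternating steps +2, −6, +2, −6, …; 9, 11, 5, 7, 1 → 3.
Third slot: alternating steps +3, −8, +3, −8, …, so 29, 32, 24, 27, 19 → 22.
So the next tuple is [Saturn : 3 : 22].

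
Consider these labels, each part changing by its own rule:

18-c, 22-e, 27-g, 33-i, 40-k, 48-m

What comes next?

First component goes 18, 22, 27, 33, 40, 48 → 57 (differences are 4, 5, 6, … (increasing by 1 each time)).
Letter: c, e, g, i, k, m → o (letters move forward 2 places in the alphabet).
Combining the parts gives 57-o.

57-o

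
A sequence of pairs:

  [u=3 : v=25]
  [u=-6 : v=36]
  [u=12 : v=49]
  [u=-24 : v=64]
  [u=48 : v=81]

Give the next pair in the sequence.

U: 3, -6, 12, -24, 48 → -96 (×(-2) each step).
V: perfect squares: 5², 6², 7², …, so 25, 36, 49, 64, 81 → 100.
Combining the parts gives [u=-96 : v=100].

[u=-96 : v=100]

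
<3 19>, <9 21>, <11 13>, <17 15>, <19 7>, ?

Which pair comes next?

First part goes 3, 9, 11, 17, 19 → 25 (alternating steps +6, +2, +6, +2, …).
Second part: alternating steps +2, −8, +2, −8, …; 19, 21, 13, 15, 7 → 9.
Putting it together: <25 9>.

<25 9>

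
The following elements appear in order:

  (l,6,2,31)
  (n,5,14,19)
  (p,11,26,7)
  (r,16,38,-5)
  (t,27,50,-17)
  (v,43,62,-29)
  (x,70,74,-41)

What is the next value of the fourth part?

Third part — +12 each step: 2, 14, 26, 38, 50, 62, 74 → 86.
Fourth part: 31, 19, 7, -5, -17, -29, -41 → -53 (together with the third part always sums to 33).

-53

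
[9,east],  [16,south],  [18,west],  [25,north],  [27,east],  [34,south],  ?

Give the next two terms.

[36,west], [43,north]

First component: alternating steps +7, +2, +7, +2, …, so 9, 16, 18, 25, 27, 34 → 36 → 43.
Direction goes east, south, west, north, east, south → west → north (repeats east → south → west → north).
Putting the parts together: [36,west] and then [43,north].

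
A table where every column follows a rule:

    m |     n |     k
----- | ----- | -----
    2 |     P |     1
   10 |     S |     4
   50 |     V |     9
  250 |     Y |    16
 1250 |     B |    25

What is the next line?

6250  E  36

For the column m, ×5 each step: 2, 10, 50, 250, 1250 → 6250.
For the column n, letters move forward 3 places in the alphabet, wrapping Z→A: P, S, V, Y, B → E.
Column k — perfect squares: 1², 2², 3², …: 1, 4, 9, 16, 25 → 36.
So the next line is 6250  E  36.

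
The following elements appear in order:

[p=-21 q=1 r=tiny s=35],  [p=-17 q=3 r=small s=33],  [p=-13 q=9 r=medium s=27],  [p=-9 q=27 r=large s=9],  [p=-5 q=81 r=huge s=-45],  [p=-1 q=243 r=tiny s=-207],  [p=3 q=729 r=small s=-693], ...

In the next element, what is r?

medium

R: tiny, small, medium, large, huge, tiny, small → medium (repeats tiny → small → medium → large → huge).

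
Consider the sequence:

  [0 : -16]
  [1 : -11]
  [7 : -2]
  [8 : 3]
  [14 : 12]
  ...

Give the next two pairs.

[15 : 17], [21 : 26]

First component: alternating steps +1, +6, +1, +6, …, so 0, 1, 7, 8, 14 → 15 → 21.
For the second component, alternating steps +5, +9, +5, +9, …: -16, -11, -2, 3, 12 → 17 → 26.
So the next two pairs are [15 : 17] and [21 : 26].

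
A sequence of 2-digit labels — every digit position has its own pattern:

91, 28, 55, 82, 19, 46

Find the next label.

For the first digit, +3 each step, mod 10: 9, 2, 5, 8, 1, 4 → 7.
Second digit: −3 each step, mod 10, so 1, 8, 5, 2, 9, 6 → 3.
Combining the parts gives 73.

73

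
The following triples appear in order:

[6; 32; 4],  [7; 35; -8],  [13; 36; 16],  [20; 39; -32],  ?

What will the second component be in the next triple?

Second component — alternating steps +3, +1, +3, +1, …: 32, 35, 36, 39 → 40.

40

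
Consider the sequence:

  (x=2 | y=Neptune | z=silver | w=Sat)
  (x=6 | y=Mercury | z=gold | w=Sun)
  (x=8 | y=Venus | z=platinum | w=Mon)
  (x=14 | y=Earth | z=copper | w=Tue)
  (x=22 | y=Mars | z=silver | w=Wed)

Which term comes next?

(x=36 | y=Jupiter | z=gold | w=Thu)

For the x, each term is the sum of the two before it: 2, 6, 8, 14, 22 → 36.
Y: runs through the planets Mercury→Neptune, so Neptune, Mercury, Venus, Earth, Mars → Jupiter.
Z — repeats silver → gold → platinum → copper: silver, gold, platinum, copper, silver → gold.
W: runs through the weekdays Mon→Sun, so Sat, Sun, Mon, Tue, Wed → Thu.
So the next term is (x=36 | y=Jupiter | z=gold | w=Thu).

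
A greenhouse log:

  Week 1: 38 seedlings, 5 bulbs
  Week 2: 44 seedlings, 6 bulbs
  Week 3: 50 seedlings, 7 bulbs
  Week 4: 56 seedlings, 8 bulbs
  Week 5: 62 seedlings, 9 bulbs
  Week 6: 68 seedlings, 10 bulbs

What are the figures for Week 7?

74 seedlings, 11 bulbs

Seedlings — +6 each step: 38, 44, 50, 56, 62, 68 → 74.
Bulbs: +1 each step, so 5, 6, 7, 8, 9, 10 → 11.
Combining the parts gives 74 seedlings, 11 bulbs.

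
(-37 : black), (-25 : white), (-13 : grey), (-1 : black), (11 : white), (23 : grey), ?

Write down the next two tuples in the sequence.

First slot goes -37, -25, -13, -1, 11, 23 → 35 → 47 (+12 each step).
Shade: black, white, grey, black, white, grey → black → white (repeats black → white → grey).
So the next two tuples are (35 : black) and (47 : white).

(35 : black), (47 : white)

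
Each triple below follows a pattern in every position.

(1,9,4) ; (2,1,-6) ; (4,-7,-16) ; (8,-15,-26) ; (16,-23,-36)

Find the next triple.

First slot: ×2 each step; 1, 2, 4, 8, 16 → 32.
Second slot goes 9, 1, -7, -15, -23 → -31 (−8 each step).
Third slot — −10 each step: 4, -6, -16, -26, -36 → -46.
Combining the parts gives (32,-31,-46).

(32,-31,-46)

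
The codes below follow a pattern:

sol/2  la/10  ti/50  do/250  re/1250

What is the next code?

Note — runs through the solfège scale do→ti: sol, la, ti, do, re → mi.
Second component goes 2, 10, 50, 250, 1250 → 6250 (×5 each step).
Combining the parts gives mi/6250.

mi/6250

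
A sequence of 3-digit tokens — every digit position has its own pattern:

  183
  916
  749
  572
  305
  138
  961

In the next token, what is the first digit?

First digit: −2 each step, mod 10, so 1, 9, 7, 5, 3, 1, 9 → 7.

7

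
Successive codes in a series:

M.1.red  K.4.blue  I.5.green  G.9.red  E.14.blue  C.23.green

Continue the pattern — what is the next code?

Letter — letters move back 2 places in the alphabet: M, K, I, G, E, C → A.
Second component: 1, 4, 5, 9, 14, 23 → 37 (each term is the sum of the two before it).
Colour: repeats red → blue → green, so red, blue, green, red, blue, green → red.
So the next code is A.37.red.

A.37.red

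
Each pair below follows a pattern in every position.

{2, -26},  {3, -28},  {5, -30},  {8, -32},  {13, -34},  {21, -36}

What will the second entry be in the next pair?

-38

Second entry: −2 each step; -26, -28, -30, -32, -34, -36 → -38.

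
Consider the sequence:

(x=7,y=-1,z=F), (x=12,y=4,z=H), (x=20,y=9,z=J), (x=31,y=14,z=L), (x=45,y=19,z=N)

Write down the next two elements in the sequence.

X: differences are 5, 8, 11, … (increasing by 3 each time), so 7, 12, 20, 31, 45 → 62 → 82.
For the y, +5 each step: -1, 4, 9, 14, 19 → 24 → 29.
Z — letters move forward 2 places in the alphabet: F, H, J, L, N → P → R.
Putting the parts together: (x=62,y=24,z=P) and then (x=82,y=29,z=R).

(x=62,y=24,z=P), (x=82,y=29,z=R)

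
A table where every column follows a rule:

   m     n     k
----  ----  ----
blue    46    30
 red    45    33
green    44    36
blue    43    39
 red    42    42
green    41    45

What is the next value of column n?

40

Column m — repeats blue → red → green: blue, red, green, blue, red, green → blue.
Column n: −1 each step, so 46, 45, 44, 43, 42, 41 → 40.
Column k goes 30, 33, 36, 39, 42, 45 → 48 (+3 each step).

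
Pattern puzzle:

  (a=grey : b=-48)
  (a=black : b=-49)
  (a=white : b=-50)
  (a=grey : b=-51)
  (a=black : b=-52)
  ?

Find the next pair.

For the a, repeats grey → black → white: grey, black, white, grey, black → white.
B: −1 each step, so -48, -49, -50, -51, -52 → -53.
Combining the parts gives (a=white : b=-53).

(a=white : b=-53)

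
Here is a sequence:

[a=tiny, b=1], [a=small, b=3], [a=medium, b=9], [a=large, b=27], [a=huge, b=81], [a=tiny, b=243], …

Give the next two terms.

A: repeats tiny → small → medium → large → huge; tiny, small, medium, large, huge, tiny → small → medium.
B: 1, 3, 9, 27, 81, 243 → 729 → 2187 (×3 each step).
So the next two terms are [a=small, b=729] and [a=medium, b=2187].

[a=small, b=729], [a=medium, b=2187]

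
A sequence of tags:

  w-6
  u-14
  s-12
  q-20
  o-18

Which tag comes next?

Letter: letters move back 2 places in the alphabet; w, u, s, q, o → m.
For the second component, alternating steps +8, −2, +8, −2, …: 6, 14, 12, 20, 18 → 26.
So the next tag is m-26.

m-26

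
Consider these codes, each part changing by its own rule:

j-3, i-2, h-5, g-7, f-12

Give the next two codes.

e-19 then d-31

Letter: j, i, h, g, f → e → d (letters move back 1 place in the alphabet).
Second component: each term is the sum of the two before it, so 3, 2, 5, 7, 12 → 19 → 31.
So the next two codes are e-19 and d-31.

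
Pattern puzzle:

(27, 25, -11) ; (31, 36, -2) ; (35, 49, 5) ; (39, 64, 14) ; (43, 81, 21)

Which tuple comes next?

For the first part, +4 each step: 27, 31, 35, 39, 43 → 47.
For the second part, perfect squares: 5², 6², 7², …: 25, 36, 49, 64, 81 → 100.
Third part: -11, -2, 5, 14, 21 → 30 (alternating steps +9, +7, +9, +7, …).
Putting it together: (47, 100, 30).

(47, 100, 30)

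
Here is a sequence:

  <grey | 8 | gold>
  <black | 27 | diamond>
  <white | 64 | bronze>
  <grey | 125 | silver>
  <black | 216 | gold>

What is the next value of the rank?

diamond

For the rank, repeats gold → diamond → bronze → silver: gold, diamond, bronze, silver, gold → diamond.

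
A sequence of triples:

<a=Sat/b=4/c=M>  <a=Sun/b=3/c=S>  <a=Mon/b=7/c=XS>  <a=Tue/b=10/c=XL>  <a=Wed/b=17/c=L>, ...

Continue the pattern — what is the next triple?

A — runs through the weekdays Mon→Sun: Sat, Sun, Mon, Tue, Wed → Thu.
For the b, each term is the sum of the two before it: 4, 3, 7, 10, 17 → 27.
For the c, runs backward through clothing sizes XS→XL: M, S, XS, XL, L → M.
So the next triple is <a=Thu/b=27/c=M>.

<a=Thu/b=27/c=M>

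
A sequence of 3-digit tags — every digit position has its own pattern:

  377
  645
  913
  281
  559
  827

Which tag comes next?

For the first digit, +3 each step, mod 10: 3, 6, 9, 2, 5, 8 → 1.
Second digit: 7, 4, 1, 8, 5, 2 → 9 (−3 each step, mod 10).
For the third digit, −2 each step, mod 10: 7, 5, 3, 1, 9, 7 → 5.
So the next tag is 195.

195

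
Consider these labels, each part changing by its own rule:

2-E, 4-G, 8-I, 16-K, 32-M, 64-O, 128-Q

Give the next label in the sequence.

256-S

First component: ×2 each step, so 2, 4, 8, 16, 32, 64, 128 → 256.
Letter: letters move forward 2 places in the alphabet; E, G, I, K, M, O, Q → S.
So the next label is 256-S.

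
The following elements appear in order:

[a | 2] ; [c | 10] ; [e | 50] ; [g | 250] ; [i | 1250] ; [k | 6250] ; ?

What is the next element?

[m | 31250]

Letter: letters move forward 2 places in the alphabet, so a, c, e, g, i, k → m.
Second part: 2, 10, 50, 250, 1250, 6250 → 31250 (×5 each step).
Putting it together: [m | 31250].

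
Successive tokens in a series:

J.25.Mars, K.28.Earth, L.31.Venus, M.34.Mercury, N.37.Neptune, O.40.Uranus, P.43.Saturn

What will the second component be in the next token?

Letter goes J, K, L, M, N, O, P → Q (letters move forward 1 place in the alphabet).
Second component — +3 each step: 25, 28, 31, 34, 37, 40, 43 → 46.
Planet: runs backward through the planets Mercury→Neptune; Mars, Earth, Venus, Mercury, Neptune, Uranus, Saturn → Jupiter.

46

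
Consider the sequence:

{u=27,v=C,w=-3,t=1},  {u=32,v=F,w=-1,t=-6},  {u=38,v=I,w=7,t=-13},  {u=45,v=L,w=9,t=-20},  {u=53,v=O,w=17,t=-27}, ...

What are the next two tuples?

{u=62,v=R,w=19,t=-34}, {u=72,v=U,w=27,t=-41}

U goes 27, 32, 38, 45, 53 → 62 → 72 (differences are 5, 6, 7, … (increasing by 1 each time)).
V goes C, F, I, L, O → R → U (letters move forward 3 places in the alphabet).
W — alternating steps +2, +8, +2, +8, …: -3, -1, 7, 9, 17 → 19 → 27.
For the t, −7 each step: 1, -6, -13, -20, -27 → -34 → -41.
Putting the parts together: {u=62,v=R,w=19,t=-34} and then {u=72,v=U,w=27,t=-41}.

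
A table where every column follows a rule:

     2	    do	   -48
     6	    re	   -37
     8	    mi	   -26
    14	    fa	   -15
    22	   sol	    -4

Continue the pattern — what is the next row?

36  la  7

First component: 2, 6, 8, 14, 22 → 36 (each term is the sum of the two before it).
Note — runs through the solfège scale do→ti: do, re, mi, fa, sol → la.
Third component: +11 each step; -48, -37, -26, -15, -4 → 7.
Combining the parts gives 36  la  7.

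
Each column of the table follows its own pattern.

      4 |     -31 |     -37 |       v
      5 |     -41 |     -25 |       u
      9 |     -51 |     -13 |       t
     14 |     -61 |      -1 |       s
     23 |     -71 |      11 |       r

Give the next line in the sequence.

First component: 4, 5, 9, 14, 23 → 37 (each term is the sum of the two before it).
Second component: −10 each step; -31, -41, -51, -61, -71 → -81.
For the third component, +12 each step: -37, -25, -13, -1, 11 → 23.
Letter: v, u, t, s, r → q (letters move back 1 place in the alphabet).
So the next line is 37  -81  23  q.

37  -81  23  q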